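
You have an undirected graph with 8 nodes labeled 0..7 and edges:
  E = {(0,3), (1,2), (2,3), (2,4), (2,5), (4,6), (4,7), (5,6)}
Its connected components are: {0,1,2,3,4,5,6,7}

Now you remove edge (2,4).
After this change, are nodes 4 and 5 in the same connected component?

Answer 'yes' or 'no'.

Initial components: {0,1,2,3,4,5,6,7}
Removing edge (2,4): not a bridge — component count unchanged at 1.
New components: {0,1,2,3,4,5,6,7}
Are 4 and 5 in the same component? yes

Answer: yes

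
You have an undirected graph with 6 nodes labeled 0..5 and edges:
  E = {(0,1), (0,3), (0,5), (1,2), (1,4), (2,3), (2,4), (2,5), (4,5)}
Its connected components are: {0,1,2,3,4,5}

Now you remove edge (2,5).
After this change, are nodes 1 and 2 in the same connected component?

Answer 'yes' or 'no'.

Initial components: {0,1,2,3,4,5}
Removing edge (2,5): not a bridge — component count unchanged at 1.
New components: {0,1,2,3,4,5}
Are 1 and 2 in the same component? yes

Answer: yes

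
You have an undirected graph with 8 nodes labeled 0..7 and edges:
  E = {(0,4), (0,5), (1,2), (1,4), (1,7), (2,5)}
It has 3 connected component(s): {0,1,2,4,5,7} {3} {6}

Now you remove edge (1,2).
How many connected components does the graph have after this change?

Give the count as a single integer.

Answer: 3

Derivation:
Initial component count: 3
Remove (1,2): not a bridge. Count unchanged: 3.
  After removal, components: {0,1,2,4,5,7} {3} {6}
New component count: 3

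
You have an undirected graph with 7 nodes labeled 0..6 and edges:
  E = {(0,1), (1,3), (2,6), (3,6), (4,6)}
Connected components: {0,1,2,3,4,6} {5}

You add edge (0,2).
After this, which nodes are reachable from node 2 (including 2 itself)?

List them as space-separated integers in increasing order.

Answer: 0 1 2 3 4 6

Derivation:
Before: nodes reachable from 2: {0,1,2,3,4,6}
Adding (0,2): both endpoints already in same component. Reachability from 2 unchanged.
After: nodes reachable from 2: {0,1,2,3,4,6}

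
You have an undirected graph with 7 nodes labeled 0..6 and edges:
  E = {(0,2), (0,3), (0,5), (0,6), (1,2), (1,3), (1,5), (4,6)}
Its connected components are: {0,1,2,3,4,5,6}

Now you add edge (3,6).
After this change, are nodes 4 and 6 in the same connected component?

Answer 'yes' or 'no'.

Answer: yes

Derivation:
Initial components: {0,1,2,3,4,5,6}
Adding edge (3,6): both already in same component {0,1,2,3,4,5,6}. No change.
New components: {0,1,2,3,4,5,6}
Are 4 and 6 in the same component? yes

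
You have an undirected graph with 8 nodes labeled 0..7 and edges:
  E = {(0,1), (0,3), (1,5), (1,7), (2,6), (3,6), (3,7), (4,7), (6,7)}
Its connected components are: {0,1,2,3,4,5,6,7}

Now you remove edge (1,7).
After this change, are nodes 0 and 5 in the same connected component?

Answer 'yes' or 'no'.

Initial components: {0,1,2,3,4,5,6,7}
Removing edge (1,7): not a bridge — component count unchanged at 1.
New components: {0,1,2,3,4,5,6,7}
Are 0 and 5 in the same component? yes

Answer: yes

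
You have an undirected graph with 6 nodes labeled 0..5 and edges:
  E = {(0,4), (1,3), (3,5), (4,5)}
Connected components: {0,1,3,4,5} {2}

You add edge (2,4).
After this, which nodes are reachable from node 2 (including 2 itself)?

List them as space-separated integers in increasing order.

Before: nodes reachable from 2: {2}
Adding (2,4): merges 2's component with another. Reachability grows.
After: nodes reachable from 2: {0,1,2,3,4,5}

Answer: 0 1 2 3 4 5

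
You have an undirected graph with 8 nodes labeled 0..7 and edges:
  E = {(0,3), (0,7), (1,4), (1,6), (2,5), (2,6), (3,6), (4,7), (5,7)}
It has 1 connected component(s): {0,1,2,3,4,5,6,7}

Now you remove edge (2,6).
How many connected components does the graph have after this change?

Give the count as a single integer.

Answer: 1

Derivation:
Initial component count: 1
Remove (2,6): not a bridge. Count unchanged: 1.
  After removal, components: {0,1,2,3,4,5,6,7}
New component count: 1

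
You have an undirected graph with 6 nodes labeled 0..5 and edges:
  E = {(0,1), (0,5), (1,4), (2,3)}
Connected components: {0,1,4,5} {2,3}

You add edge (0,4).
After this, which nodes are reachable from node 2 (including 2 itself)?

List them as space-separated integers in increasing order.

Before: nodes reachable from 2: {2,3}
Adding (0,4): both endpoints already in same component. Reachability from 2 unchanged.
After: nodes reachable from 2: {2,3}

Answer: 2 3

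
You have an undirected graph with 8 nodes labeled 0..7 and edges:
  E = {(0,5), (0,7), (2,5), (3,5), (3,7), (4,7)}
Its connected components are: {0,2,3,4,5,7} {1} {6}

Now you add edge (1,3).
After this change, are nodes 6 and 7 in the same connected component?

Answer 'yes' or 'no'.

Initial components: {0,2,3,4,5,7} {1} {6}
Adding edge (1,3): merges {1} and {0,2,3,4,5,7}.
New components: {0,1,2,3,4,5,7} {6}
Are 6 and 7 in the same component? no

Answer: no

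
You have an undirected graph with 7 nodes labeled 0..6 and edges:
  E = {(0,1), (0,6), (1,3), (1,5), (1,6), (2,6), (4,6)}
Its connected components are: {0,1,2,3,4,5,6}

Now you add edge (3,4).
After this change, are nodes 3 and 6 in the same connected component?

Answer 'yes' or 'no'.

Answer: yes

Derivation:
Initial components: {0,1,2,3,4,5,6}
Adding edge (3,4): both already in same component {0,1,2,3,4,5,6}. No change.
New components: {0,1,2,3,4,5,6}
Are 3 and 6 in the same component? yes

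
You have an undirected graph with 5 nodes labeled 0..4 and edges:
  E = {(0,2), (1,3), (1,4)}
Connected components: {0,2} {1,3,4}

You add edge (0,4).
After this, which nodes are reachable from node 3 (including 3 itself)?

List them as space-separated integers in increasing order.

Answer: 0 1 2 3 4

Derivation:
Before: nodes reachable from 3: {1,3,4}
Adding (0,4): merges 3's component with another. Reachability grows.
After: nodes reachable from 3: {0,1,2,3,4}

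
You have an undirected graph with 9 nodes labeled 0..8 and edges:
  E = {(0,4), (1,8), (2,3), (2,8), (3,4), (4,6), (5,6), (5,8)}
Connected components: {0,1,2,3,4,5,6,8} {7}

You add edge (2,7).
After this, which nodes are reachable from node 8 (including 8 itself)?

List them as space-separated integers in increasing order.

Answer: 0 1 2 3 4 5 6 7 8

Derivation:
Before: nodes reachable from 8: {0,1,2,3,4,5,6,8}
Adding (2,7): merges 8's component with another. Reachability grows.
After: nodes reachable from 8: {0,1,2,3,4,5,6,7,8}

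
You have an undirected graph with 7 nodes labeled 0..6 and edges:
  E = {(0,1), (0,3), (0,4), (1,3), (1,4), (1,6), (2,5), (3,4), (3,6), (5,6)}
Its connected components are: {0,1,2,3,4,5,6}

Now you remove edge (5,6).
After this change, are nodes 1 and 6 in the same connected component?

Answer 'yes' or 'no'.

Initial components: {0,1,2,3,4,5,6}
Removing edge (5,6): it was a bridge — component count 1 -> 2.
New components: {0,1,3,4,6} {2,5}
Are 1 and 6 in the same component? yes

Answer: yes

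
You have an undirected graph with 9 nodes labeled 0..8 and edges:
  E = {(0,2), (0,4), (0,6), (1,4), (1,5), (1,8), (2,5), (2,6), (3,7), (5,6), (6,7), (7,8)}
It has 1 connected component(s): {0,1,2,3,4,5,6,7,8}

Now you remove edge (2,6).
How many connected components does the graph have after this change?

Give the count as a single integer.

Answer: 1

Derivation:
Initial component count: 1
Remove (2,6): not a bridge. Count unchanged: 1.
  After removal, components: {0,1,2,3,4,5,6,7,8}
New component count: 1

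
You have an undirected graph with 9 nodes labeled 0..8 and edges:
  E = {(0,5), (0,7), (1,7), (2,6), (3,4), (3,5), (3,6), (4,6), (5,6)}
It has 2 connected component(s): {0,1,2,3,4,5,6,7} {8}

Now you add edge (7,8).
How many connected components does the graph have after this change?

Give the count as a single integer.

Answer: 1

Derivation:
Initial component count: 2
Add (7,8): merges two components. Count decreases: 2 -> 1.
New component count: 1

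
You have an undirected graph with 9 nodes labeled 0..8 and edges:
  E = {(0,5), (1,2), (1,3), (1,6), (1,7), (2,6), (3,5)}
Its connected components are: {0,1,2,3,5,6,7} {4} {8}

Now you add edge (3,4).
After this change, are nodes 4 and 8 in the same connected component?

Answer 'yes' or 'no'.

Answer: no

Derivation:
Initial components: {0,1,2,3,5,6,7} {4} {8}
Adding edge (3,4): merges {0,1,2,3,5,6,7} and {4}.
New components: {0,1,2,3,4,5,6,7} {8}
Are 4 and 8 in the same component? no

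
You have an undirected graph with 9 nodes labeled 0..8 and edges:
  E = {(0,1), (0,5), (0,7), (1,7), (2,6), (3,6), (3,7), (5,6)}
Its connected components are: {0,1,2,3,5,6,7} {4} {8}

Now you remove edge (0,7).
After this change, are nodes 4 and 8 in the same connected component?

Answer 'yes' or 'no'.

Initial components: {0,1,2,3,5,6,7} {4} {8}
Removing edge (0,7): not a bridge — component count unchanged at 3.
New components: {0,1,2,3,5,6,7} {4} {8}
Are 4 and 8 in the same component? no

Answer: no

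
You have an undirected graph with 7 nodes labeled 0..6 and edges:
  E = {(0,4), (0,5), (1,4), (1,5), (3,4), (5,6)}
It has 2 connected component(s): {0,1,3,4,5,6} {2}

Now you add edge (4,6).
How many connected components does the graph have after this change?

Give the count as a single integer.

Initial component count: 2
Add (4,6): endpoints already in same component. Count unchanged: 2.
New component count: 2

Answer: 2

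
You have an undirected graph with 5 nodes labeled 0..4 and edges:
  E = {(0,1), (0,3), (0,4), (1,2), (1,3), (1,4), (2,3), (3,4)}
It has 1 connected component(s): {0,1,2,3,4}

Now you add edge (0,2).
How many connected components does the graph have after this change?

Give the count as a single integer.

Initial component count: 1
Add (0,2): endpoints already in same component. Count unchanged: 1.
New component count: 1

Answer: 1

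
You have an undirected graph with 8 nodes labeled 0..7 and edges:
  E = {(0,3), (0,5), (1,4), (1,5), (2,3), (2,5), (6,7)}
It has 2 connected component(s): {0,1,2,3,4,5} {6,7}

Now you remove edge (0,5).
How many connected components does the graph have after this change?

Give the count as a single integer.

Initial component count: 2
Remove (0,5): not a bridge. Count unchanged: 2.
  After removal, components: {0,1,2,3,4,5} {6,7}
New component count: 2

Answer: 2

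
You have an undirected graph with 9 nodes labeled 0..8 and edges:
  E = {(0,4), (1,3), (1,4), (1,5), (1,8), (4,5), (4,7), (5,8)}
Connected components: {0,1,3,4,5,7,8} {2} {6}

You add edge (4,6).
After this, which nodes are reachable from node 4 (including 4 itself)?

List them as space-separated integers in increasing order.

Before: nodes reachable from 4: {0,1,3,4,5,7,8}
Adding (4,6): merges 4's component with another. Reachability grows.
After: nodes reachable from 4: {0,1,3,4,5,6,7,8}

Answer: 0 1 3 4 5 6 7 8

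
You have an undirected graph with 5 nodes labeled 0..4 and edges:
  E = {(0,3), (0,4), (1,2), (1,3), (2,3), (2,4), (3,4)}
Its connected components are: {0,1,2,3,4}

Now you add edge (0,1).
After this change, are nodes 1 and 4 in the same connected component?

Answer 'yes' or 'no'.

Initial components: {0,1,2,3,4}
Adding edge (0,1): both already in same component {0,1,2,3,4}. No change.
New components: {0,1,2,3,4}
Are 1 and 4 in the same component? yes

Answer: yes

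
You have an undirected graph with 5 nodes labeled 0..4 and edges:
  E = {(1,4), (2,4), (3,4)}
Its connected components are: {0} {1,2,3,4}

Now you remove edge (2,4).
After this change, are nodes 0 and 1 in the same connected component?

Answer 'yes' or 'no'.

Initial components: {0} {1,2,3,4}
Removing edge (2,4): it was a bridge — component count 2 -> 3.
New components: {0} {1,3,4} {2}
Are 0 and 1 in the same component? no

Answer: no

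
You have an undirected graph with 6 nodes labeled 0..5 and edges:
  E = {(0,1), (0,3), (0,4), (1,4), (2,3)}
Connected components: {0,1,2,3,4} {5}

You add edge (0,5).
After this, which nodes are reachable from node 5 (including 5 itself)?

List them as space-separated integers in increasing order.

Before: nodes reachable from 5: {5}
Adding (0,5): merges 5's component with another. Reachability grows.
After: nodes reachable from 5: {0,1,2,3,4,5}

Answer: 0 1 2 3 4 5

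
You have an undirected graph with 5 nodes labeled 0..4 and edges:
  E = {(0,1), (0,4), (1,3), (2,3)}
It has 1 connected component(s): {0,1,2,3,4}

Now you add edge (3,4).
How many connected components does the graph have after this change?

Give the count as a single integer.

Answer: 1

Derivation:
Initial component count: 1
Add (3,4): endpoints already in same component. Count unchanged: 1.
New component count: 1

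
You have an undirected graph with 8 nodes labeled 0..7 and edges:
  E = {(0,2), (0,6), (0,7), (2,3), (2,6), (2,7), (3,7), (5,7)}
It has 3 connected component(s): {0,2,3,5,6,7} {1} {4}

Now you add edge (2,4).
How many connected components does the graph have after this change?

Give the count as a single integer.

Initial component count: 3
Add (2,4): merges two components. Count decreases: 3 -> 2.
New component count: 2

Answer: 2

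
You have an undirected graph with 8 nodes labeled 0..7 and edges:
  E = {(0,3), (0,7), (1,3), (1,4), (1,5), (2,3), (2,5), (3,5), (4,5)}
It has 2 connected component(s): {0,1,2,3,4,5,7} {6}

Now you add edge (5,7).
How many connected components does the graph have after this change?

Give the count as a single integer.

Initial component count: 2
Add (5,7): endpoints already in same component. Count unchanged: 2.
New component count: 2

Answer: 2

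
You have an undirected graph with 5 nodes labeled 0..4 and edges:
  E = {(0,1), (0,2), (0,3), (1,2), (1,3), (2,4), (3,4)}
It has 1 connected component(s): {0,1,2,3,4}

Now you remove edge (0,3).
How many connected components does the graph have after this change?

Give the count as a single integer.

Answer: 1

Derivation:
Initial component count: 1
Remove (0,3): not a bridge. Count unchanged: 1.
  After removal, components: {0,1,2,3,4}
New component count: 1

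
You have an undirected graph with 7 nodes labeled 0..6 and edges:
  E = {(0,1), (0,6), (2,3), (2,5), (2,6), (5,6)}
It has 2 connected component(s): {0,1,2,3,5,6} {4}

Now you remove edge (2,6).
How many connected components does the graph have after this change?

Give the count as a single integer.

Initial component count: 2
Remove (2,6): not a bridge. Count unchanged: 2.
  After removal, components: {0,1,2,3,5,6} {4}
New component count: 2

Answer: 2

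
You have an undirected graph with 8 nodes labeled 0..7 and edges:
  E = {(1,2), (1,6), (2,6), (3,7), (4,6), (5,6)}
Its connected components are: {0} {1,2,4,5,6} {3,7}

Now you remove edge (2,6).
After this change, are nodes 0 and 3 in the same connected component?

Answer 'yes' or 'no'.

Answer: no

Derivation:
Initial components: {0} {1,2,4,5,6} {3,7}
Removing edge (2,6): not a bridge — component count unchanged at 3.
New components: {0} {1,2,4,5,6} {3,7}
Are 0 and 3 in the same component? no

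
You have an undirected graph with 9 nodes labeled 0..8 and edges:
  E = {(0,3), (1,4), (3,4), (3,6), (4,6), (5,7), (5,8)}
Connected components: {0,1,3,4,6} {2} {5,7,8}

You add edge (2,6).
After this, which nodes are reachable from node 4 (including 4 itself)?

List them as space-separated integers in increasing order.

Before: nodes reachable from 4: {0,1,3,4,6}
Adding (2,6): merges 4's component with another. Reachability grows.
After: nodes reachable from 4: {0,1,2,3,4,6}

Answer: 0 1 2 3 4 6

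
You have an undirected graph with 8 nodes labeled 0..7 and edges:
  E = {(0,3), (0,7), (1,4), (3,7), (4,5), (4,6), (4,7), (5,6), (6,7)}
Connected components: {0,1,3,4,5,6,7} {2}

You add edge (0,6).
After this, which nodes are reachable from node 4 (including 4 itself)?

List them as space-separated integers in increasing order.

Before: nodes reachable from 4: {0,1,3,4,5,6,7}
Adding (0,6): both endpoints already in same component. Reachability from 4 unchanged.
After: nodes reachable from 4: {0,1,3,4,5,6,7}

Answer: 0 1 3 4 5 6 7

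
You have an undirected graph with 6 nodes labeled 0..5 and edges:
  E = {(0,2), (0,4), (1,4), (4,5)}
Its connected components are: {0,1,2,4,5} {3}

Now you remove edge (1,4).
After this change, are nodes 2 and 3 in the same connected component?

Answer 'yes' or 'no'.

Initial components: {0,1,2,4,5} {3}
Removing edge (1,4): it was a bridge — component count 2 -> 3.
New components: {0,2,4,5} {1} {3}
Are 2 and 3 in the same component? no

Answer: no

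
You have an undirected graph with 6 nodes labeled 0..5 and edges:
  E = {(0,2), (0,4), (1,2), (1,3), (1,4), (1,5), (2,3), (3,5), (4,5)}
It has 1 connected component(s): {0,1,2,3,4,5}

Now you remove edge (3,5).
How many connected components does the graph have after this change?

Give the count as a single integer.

Initial component count: 1
Remove (3,5): not a bridge. Count unchanged: 1.
  After removal, components: {0,1,2,3,4,5}
New component count: 1

Answer: 1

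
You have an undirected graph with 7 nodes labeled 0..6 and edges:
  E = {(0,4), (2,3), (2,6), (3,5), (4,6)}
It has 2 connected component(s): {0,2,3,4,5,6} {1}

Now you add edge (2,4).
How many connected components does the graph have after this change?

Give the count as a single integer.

Answer: 2

Derivation:
Initial component count: 2
Add (2,4): endpoints already in same component. Count unchanged: 2.
New component count: 2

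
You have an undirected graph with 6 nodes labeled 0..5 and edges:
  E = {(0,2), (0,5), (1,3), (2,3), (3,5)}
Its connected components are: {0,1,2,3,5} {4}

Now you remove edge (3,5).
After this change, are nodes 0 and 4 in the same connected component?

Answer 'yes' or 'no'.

Answer: no

Derivation:
Initial components: {0,1,2,3,5} {4}
Removing edge (3,5): not a bridge — component count unchanged at 2.
New components: {0,1,2,3,5} {4}
Are 0 and 4 in the same component? no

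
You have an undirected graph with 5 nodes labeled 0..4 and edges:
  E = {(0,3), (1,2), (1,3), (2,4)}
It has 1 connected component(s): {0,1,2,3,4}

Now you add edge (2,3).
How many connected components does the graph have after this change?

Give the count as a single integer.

Initial component count: 1
Add (2,3): endpoints already in same component. Count unchanged: 1.
New component count: 1

Answer: 1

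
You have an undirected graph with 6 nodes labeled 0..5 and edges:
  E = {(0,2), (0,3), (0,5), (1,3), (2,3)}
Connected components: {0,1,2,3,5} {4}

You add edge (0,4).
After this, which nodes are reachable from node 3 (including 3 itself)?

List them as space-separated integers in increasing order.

Before: nodes reachable from 3: {0,1,2,3,5}
Adding (0,4): merges 3's component with another. Reachability grows.
After: nodes reachable from 3: {0,1,2,3,4,5}

Answer: 0 1 2 3 4 5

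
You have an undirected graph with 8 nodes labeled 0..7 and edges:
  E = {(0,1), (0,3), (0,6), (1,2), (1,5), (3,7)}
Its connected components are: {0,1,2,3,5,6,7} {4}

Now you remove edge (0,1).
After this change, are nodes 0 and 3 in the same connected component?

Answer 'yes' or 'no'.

Initial components: {0,1,2,3,5,6,7} {4}
Removing edge (0,1): it was a bridge — component count 2 -> 3.
New components: {0,3,6,7} {1,2,5} {4}
Are 0 and 3 in the same component? yes

Answer: yes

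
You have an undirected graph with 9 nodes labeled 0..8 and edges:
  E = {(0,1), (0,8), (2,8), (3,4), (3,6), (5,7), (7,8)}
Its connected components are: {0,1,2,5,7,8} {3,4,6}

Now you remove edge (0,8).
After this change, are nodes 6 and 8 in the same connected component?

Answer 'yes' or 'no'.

Answer: no

Derivation:
Initial components: {0,1,2,5,7,8} {3,4,6}
Removing edge (0,8): it was a bridge — component count 2 -> 3.
New components: {0,1} {2,5,7,8} {3,4,6}
Are 6 and 8 in the same component? no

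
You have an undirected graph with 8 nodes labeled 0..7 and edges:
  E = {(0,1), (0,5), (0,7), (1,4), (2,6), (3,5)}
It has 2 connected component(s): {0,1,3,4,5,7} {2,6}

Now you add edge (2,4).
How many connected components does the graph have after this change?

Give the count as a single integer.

Initial component count: 2
Add (2,4): merges two components. Count decreases: 2 -> 1.
New component count: 1

Answer: 1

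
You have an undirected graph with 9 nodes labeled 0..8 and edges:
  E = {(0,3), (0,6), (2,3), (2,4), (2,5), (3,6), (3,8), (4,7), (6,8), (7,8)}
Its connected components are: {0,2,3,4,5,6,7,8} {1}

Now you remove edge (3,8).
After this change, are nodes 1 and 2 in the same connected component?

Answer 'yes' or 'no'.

Initial components: {0,2,3,4,5,6,7,8} {1}
Removing edge (3,8): not a bridge — component count unchanged at 2.
New components: {0,2,3,4,5,6,7,8} {1}
Are 1 and 2 in the same component? no

Answer: no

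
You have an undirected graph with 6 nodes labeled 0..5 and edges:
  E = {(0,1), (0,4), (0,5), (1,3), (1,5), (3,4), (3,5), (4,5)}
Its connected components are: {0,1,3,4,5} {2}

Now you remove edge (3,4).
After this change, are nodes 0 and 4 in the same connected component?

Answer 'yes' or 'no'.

Initial components: {0,1,3,4,5} {2}
Removing edge (3,4): not a bridge — component count unchanged at 2.
New components: {0,1,3,4,5} {2}
Are 0 and 4 in the same component? yes

Answer: yes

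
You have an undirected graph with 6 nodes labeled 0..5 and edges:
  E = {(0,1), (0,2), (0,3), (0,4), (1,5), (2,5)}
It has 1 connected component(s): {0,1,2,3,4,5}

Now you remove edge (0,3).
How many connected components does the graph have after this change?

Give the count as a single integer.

Answer: 2

Derivation:
Initial component count: 1
Remove (0,3): it was a bridge. Count increases: 1 -> 2.
  After removal, components: {0,1,2,4,5} {3}
New component count: 2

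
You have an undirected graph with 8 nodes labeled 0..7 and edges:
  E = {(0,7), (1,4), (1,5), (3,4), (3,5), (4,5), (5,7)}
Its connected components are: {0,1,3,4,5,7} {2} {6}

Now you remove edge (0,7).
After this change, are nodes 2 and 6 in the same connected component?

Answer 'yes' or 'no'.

Initial components: {0,1,3,4,5,7} {2} {6}
Removing edge (0,7): it was a bridge — component count 3 -> 4.
New components: {0} {1,3,4,5,7} {2} {6}
Are 2 and 6 in the same component? no

Answer: no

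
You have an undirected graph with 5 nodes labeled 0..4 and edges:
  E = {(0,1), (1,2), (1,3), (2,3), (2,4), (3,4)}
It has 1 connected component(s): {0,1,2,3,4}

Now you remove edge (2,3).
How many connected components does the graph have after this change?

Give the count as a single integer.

Answer: 1

Derivation:
Initial component count: 1
Remove (2,3): not a bridge. Count unchanged: 1.
  After removal, components: {0,1,2,3,4}
New component count: 1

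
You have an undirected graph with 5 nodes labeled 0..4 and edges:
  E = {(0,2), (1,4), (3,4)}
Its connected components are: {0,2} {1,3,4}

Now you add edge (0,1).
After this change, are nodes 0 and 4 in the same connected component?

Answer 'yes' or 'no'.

Initial components: {0,2} {1,3,4}
Adding edge (0,1): merges {0,2} and {1,3,4}.
New components: {0,1,2,3,4}
Are 0 and 4 in the same component? yes

Answer: yes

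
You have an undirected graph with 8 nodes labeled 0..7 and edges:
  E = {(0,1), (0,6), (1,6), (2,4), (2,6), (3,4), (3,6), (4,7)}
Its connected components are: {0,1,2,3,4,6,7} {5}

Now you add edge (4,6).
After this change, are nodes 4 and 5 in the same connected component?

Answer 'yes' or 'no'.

Initial components: {0,1,2,3,4,6,7} {5}
Adding edge (4,6): both already in same component {0,1,2,3,4,6,7}. No change.
New components: {0,1,2,3,4,6,7} {5}
Are 4 and 5 in the same component? no

Answer: no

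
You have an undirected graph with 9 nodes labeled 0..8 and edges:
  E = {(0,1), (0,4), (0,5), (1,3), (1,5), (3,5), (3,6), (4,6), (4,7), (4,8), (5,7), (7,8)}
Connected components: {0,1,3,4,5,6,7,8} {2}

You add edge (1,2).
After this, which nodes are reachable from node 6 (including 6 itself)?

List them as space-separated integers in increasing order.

Before: nodes reachable from 6: {0,1,3,4,5,6,7,8}
Adding (1,2): merges 6's component with another. Reachability grows.
After: nodes reachable from 6: {0,1,2,3,4,5,6,7,8}

Answer: 0 1 2 3 4 5 6 7 8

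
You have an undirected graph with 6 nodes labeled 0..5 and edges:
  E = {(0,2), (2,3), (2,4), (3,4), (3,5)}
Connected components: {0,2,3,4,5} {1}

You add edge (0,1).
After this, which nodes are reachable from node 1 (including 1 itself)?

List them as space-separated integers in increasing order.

Answer: 0 1 2 3 4 5

Derivation:
Before: nodes reachable from 1: {1}
Adding (0,1): merges 1's component with another. Reachability grows.
After: nodes reachable from 1: {0,1,2,3,4,5}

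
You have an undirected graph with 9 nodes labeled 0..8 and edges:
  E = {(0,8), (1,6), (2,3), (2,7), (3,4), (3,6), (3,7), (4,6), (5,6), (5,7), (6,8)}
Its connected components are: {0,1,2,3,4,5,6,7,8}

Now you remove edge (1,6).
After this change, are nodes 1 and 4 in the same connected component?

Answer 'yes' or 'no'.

Initial components: {0,1,2,3,4,5,6,7,8}
Removing edge (1,6): it was a bridge — component count 1 -> 2.
New components: {0,2,3,4,5,6,7,8} {1}
Are 1 and 4 in the same component? no

Answer: no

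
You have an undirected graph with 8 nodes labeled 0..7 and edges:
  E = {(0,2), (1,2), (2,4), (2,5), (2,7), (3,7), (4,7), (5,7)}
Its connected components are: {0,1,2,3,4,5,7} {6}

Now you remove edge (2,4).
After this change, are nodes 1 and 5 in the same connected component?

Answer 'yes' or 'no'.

Answer: yes

Derivation:
Initial components: {0,1,2,3,4,5,7} {6}
Removing edge (2,4): not a bridge — component count unchanged at 2.
New components: {0,1,2,3,4,5,7} {6}
Are 1 and 5 in the same component? yes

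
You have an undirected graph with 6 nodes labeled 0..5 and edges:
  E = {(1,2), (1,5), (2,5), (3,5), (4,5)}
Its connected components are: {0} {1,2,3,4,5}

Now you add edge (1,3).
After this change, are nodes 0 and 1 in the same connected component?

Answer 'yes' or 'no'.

Answer: no

Derivation:
Initial components: {0} {1,2,3,4,5}
Adding edge (1,3): both already in same component {1,2,3,4,5}. No change.
New components: {0} {1,2,3,4,5}
Are 0 and 1 in the same component? no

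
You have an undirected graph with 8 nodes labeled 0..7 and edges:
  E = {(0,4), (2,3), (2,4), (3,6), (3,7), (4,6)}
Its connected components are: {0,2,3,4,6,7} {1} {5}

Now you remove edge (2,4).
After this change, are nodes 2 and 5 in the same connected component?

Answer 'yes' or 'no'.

Initial components: {0,2,3,4,6,7} {1} {5}
Removing edge (2,4): not a bridge — component count unchanged at 3.
New components: {0,2,3,4,6,7} {1} {5}
Are 2 and 5 in the same component? no

Answer: no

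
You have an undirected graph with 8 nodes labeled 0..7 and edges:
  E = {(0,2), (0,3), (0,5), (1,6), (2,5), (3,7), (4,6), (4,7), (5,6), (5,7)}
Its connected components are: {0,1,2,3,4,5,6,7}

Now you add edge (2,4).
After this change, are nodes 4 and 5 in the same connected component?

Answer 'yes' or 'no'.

Initial components: {0,1,2,3,4,5,6,7}
Adding edge (2,4): both already in same component {0,1,2,3,4,5,6,7}. No change.
New components: {0,1,2,3,4,5,6,7}
Are 4 and 5 in the same component? yes

Answer: yes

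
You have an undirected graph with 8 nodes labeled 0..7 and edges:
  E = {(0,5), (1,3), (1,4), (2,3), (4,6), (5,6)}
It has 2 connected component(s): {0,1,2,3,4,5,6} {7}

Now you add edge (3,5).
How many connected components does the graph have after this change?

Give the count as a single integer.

Initial component count: 2
Add (3,5): endpoints already in same component. Count unchanged: 2.
New component count: 2

Answer: 2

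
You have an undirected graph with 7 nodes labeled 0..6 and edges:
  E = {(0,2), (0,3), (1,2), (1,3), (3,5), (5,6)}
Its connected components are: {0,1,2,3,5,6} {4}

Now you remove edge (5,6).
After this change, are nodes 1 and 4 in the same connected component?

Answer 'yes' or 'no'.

Initial components: {0,1,2,3,5,6} {4}
Removing edge (5,6): it was a bridge — component count 2 -> 3.
New components: {0,1,2,3,5} {4} {6}
Are 1 and 4 in the same component? no

Answer: no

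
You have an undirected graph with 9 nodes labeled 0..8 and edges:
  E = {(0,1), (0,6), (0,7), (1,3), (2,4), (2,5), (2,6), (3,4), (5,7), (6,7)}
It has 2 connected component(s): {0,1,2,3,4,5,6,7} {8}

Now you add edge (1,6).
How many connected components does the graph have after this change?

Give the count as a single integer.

Answer: 2

Derivation:
Initial component count: 2
Add (1,6): endpoints already in same component. Count unchanged: 2.
New component count: 2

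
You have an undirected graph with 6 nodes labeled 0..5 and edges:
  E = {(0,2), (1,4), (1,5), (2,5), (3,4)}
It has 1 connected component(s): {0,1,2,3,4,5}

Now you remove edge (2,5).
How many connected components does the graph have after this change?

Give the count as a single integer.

Answer: 2

Derivation:
Initial component count: 1
Remove (2,5): it was a bridge. Count increases: 1 -> 2.
  After removal, components: {0,2} {1,3,4,5}
New component count: 2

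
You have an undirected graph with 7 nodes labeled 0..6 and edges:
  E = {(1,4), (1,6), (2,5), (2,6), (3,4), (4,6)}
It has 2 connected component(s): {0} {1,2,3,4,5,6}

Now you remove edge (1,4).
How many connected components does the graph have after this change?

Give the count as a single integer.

Initial component count: 2
Remove (1,4): not a bridge. Count unchanged: 2.
  After removal, components: {0} {1,2,3,4,5,6}
New component count: 2

Answer: 2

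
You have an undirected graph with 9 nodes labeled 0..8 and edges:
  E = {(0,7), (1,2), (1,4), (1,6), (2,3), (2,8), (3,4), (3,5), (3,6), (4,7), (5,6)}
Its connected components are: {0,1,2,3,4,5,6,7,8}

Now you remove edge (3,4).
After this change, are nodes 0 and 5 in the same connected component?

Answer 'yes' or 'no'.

Initial components: {0,1,2,3,4,5,6,7,8}
Removing edge (3,4): not a bridge — component count unchanged at 1.
New components: {0,1,2,3,4,5,6,7,8}
Are 0 and 5 in the same component? yes

Answer: yes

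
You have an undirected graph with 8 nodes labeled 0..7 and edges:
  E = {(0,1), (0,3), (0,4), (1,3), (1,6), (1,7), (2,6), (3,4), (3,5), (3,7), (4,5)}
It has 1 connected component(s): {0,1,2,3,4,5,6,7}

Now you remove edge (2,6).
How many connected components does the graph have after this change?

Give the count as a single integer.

Initial component count: 1
Remove (2,6): it was a bridge. Count increases: 1 -> 2.
  After removal, components: {0,1,3,4,5,6,7} {2}
New component count: 2

Answer: 2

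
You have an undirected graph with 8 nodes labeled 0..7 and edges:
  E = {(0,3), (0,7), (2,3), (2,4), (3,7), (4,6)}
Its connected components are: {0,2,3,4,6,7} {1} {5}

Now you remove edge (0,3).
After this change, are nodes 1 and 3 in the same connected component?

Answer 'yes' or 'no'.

Answer: no

Derivation:
Initial components: {0,2,3,4,6,7} {1} {5}
Removing edge (0,3): not a bridge — component count unchanged at 3.
New components: {0,2,3,4,6,7} {1} {5}
Are 1 and 3 in the same component? no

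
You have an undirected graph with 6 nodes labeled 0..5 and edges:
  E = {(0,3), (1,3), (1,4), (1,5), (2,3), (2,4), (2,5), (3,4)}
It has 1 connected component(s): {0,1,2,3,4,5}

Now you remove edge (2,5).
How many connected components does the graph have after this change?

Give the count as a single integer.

Initial component count: 1
Remove (2,5): not a bridge. Count unchanged: 1.
  After removal, components: {0,1,2,3,4,5}
New component count: 1

Answer: 1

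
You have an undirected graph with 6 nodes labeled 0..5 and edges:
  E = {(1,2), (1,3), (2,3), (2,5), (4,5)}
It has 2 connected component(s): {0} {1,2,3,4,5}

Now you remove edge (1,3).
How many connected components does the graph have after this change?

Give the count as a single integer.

Answer: 2

Derivation:
Initial component count: 2
Remove (1,3): not a bridge. Count unchanged: 2.
  After removal, components: {0} {1,2,3,4,5}
New component count: 2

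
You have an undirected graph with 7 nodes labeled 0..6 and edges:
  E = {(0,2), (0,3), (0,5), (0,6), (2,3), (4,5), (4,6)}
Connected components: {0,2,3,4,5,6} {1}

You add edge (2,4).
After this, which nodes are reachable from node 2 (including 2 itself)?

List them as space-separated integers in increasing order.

Before: nodes reachable from 2: {0,2,3,4,5,6}
Adding (2,4): both endpoints already in same component. Reachability from 2 unchanged.
After: nodes reachable from 2: {0,2,3,4,5,6}

Answer: 0 2 3 4 5 6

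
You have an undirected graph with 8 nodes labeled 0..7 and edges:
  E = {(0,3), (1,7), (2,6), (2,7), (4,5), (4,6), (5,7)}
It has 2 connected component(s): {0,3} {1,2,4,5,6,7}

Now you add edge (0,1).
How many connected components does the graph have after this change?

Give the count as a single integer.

Initial component count: 2
Add (0,1): merges two components. Count decreases: 2 -> 1.
New component count: 1

Answer: 1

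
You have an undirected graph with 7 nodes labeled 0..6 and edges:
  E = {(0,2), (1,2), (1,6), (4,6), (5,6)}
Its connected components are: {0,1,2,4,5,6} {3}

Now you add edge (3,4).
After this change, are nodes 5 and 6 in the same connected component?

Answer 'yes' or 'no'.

Answer: yes

Derivation:
Initial components: {0,1,2,4,5,6} {3}
Adding edge (3,4): merges {3} and {0,1,2,4,5,6}.
New components: {0,1,2,3,4,5,6}
Are 5 and 6 in the same component? yes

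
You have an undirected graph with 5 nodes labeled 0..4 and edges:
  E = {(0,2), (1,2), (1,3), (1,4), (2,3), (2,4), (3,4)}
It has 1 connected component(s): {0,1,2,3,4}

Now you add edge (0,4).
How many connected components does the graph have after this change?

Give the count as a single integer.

Initial component count: 1
Add (0,4): endpoints already in same component. Count unchanged: 1.
New component count: 1

Answer: 1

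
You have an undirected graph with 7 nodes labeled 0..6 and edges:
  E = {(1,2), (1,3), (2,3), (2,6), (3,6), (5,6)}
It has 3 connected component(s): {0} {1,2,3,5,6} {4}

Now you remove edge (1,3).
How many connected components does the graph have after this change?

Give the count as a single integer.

Initial component count: 3
Remove (1,3): not a bridge. Count unchanged: 3.
  After removal, components: {0} {1,2,3,5,6} {4}
New component count: 3

Answer: 3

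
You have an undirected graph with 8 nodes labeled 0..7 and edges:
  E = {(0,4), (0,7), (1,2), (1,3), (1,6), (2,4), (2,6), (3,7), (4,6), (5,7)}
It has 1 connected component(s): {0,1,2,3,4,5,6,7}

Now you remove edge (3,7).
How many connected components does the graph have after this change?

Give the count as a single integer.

Initial component count: 1
Remove (3,7): not a bridge. Count unchanged: 1.
  After removal, components: {0,1,2,3,4,5,6,7}
New component count: 1

Answer: 1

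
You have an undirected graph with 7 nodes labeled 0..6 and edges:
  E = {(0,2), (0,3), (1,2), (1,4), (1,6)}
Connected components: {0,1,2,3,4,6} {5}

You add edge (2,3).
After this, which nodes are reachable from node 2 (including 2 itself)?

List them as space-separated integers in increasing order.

Answer: 0 1 2 3 4 6

Derivation:
Before: nodes reachable from 2: {0,1,2,3,4,6}
Adding (2,3): both endpoints already in same component. Reachability from 2 unchanged.
After: nodes reachable from 2: {0,1,2,3,4,6}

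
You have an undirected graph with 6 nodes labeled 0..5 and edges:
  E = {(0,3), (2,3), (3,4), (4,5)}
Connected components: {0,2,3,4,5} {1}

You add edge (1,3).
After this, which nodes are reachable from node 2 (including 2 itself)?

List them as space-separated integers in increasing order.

Answer: 0 1 2 3 4 5

Derivation:
Before: nodes reachable from 2: {0,2,3,4,5}
Adding (1,3): merges 2's component with another. Reachability grows.
After: nodes reachable from 2: {0,1,2,3,4,5}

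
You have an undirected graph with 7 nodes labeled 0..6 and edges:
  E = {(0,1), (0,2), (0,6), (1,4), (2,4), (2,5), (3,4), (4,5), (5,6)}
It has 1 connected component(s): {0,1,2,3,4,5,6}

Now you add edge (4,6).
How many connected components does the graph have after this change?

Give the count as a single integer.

Initial component count: 1
Add (4,6): endpoints already in same component. Count unchanged: 1.
New component count: 1

Answer: 1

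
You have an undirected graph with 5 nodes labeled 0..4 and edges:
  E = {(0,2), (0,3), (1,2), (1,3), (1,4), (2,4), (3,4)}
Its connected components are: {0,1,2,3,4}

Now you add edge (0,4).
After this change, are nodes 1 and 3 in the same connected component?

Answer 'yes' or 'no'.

Answer: yes

Derivation:
Initial components: {0,1,2,3,4}
Adding edge (0,4): both already in same component {0,1,2,3,4}. No change.
New components: {0,1,2,3,4}
Are 1 and 3 in the same component? yes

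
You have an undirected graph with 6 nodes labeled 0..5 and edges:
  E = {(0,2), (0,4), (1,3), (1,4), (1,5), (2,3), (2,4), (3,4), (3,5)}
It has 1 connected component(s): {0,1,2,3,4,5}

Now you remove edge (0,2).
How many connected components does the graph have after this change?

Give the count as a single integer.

Answer: 1

Derivation:
Initial component count: 1
Remove (0,2): not a bridge. Count unchanged: 1.
  After removal, components: {0,1,2,3,4,5}
New component count: 1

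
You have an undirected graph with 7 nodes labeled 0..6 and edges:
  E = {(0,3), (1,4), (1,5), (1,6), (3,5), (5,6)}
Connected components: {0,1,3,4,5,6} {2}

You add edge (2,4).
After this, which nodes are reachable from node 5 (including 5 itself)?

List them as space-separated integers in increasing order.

Answer: 0 1 2 3 4 5 6

Derivation:
Before: nodes reachable from 5: {0,1,3,4,5,6}
Adding (2,4): merges 5's component with another. Reachability grows.
After: nodes reachable from 5: {0,1,2,3,4,5,6}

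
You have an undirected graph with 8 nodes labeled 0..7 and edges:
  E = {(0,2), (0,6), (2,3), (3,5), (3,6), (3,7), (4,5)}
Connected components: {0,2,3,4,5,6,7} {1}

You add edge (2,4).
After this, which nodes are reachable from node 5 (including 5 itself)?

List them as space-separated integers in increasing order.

Answer: 0 2 3 4 5 6 7

Derivation:
Before: nodes reachable from 5: {0,2,3,4,5,6,7}
Adding (2,4): both endpoints already in same component. Reachability from 5 unchanged.
After: nodes reachable from 5: {0,2,3,4,5,6,7}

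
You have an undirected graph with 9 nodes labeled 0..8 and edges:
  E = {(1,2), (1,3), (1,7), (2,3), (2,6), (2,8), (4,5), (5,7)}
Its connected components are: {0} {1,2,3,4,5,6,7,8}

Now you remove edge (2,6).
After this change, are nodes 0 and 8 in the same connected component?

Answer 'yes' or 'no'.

Initial components: {0} {1,2,3,4,5,6,7,8}
Removing edge (2,6): it was a bridge — component count 2 -> 3.
New components: {0} {1,2,3,4,5,7,8} {6}
Are 0 and 8 in the same component? no

Answer: no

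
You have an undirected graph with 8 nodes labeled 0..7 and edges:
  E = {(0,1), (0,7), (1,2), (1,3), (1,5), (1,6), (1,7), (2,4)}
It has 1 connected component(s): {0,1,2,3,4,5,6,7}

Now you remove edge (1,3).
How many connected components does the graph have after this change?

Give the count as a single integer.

Initial component count: 1
Remove (1,3): it was a bridge. Count increases: 1 -> 2.
  After removal, components: {0,1,2,4,5,6,7} {3}
New component count: 2

Answer: 2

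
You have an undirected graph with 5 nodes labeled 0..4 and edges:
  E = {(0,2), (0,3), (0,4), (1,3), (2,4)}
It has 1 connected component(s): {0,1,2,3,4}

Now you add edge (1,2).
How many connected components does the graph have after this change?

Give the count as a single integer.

Initial component count: 1
Add (1,2): endpoints already in same component. Count unchanged: 1.
New component count: 1

Answer: 1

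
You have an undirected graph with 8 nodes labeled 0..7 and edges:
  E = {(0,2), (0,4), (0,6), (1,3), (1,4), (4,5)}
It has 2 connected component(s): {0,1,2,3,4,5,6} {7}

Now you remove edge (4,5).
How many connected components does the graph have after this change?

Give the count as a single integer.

Answer: 3

Derivation:
Initial component count: 2
Remove (4,5): it was a bridge. Count increases: 2 -> 3.
  After removal, components: {0,1,2,3,4,6} {5} {7}
New component count: 3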